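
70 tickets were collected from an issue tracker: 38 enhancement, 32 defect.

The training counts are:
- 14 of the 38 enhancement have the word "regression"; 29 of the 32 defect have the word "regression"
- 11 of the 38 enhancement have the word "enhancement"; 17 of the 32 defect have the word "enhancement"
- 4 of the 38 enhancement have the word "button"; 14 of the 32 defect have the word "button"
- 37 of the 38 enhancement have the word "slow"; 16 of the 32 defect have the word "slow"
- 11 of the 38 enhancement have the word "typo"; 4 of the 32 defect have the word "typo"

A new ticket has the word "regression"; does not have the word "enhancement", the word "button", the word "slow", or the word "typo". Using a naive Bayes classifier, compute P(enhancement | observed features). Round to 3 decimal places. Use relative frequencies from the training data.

enhancement: (38/70) × (14/38) × (27/38) × (34/38) × (1/38) × (27/38) ≈ 0.0023774
defect: (32/70) × (29/32) × (15/32) × (18/32) × (16/32) × (28/32) = 0.04779052734375
P(enhancement | x) = 0.0023774 / 0.05016792734375 ≈ 0.047

0.047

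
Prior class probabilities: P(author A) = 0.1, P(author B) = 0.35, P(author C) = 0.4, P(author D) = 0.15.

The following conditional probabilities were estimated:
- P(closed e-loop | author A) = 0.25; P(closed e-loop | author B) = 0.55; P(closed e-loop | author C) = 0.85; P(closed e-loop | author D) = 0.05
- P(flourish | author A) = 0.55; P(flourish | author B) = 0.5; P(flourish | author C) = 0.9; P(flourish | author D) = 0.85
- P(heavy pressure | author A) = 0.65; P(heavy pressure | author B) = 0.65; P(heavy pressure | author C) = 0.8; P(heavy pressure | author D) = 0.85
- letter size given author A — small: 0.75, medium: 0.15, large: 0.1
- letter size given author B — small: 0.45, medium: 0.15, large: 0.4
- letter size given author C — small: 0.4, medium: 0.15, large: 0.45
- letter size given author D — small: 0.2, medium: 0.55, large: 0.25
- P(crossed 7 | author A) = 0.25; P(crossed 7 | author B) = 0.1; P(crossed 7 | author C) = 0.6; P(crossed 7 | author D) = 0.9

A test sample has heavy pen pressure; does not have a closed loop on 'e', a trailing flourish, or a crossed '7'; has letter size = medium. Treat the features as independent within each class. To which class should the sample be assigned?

author B

author A: 0.1 × (1−0.25) × (1−0.55) × 0.65 × 0.15 × (1−0.25) = 0.00246796875
author B: 0.35 × (1−0.55) × (1−0.5) × 0.65 × 0.15 × (1−0.1) = 0.0069103125
author C: 0.4 × (1−0.85) × (1−0.9) × 0.8 × 0.15 × (1−0.6) = 0.000288
author D: 0.15 × (1−0.05) × (1−0.85) × 0.85 × 0.55 × (1−0.9) = 0.00099928125
Highest score → author B.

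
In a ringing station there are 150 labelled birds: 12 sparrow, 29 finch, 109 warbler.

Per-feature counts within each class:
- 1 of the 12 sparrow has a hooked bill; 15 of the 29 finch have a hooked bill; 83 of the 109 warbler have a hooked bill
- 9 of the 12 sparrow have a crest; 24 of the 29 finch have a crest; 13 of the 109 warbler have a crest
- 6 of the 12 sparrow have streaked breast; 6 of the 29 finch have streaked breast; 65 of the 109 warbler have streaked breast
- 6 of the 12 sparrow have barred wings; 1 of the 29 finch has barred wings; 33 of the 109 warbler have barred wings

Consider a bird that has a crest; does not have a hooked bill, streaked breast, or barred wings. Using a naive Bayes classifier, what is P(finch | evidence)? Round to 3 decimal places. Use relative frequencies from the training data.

sparrow: (12/150) × (11/12) × (9/12) × (6/12) × (6/12) = 0.01375
finch: (29/150) × (14/29) × (24/29) × (23/29) × (28/29) ≈ 0.059148
warbler: (109/150) × (26/109) × (13/109) × (44/109) × (76/109) ≈ 0.00581852
P(finch | x) = 0.059148 / 0.07871652 ≈ 0.751

0.751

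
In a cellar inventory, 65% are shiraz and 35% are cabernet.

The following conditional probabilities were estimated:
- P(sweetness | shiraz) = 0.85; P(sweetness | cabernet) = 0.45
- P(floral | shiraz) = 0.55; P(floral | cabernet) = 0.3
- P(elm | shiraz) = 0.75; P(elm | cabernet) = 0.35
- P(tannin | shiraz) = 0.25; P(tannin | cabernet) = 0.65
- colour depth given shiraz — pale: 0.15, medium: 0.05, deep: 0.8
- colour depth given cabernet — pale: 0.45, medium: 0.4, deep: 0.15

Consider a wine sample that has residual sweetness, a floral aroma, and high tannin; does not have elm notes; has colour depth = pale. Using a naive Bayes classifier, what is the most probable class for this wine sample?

shiraz: 0.65 × 0.85 × 0.55 × (1−0.75) × 0.25 × 0.15 = 0.002848828125
cabernet: 0.35 × 0.45 × 0.3 × (1−0.35) × 0.65 × 0.45 = 0.00898340625
Highest score → cabernet.

cabernet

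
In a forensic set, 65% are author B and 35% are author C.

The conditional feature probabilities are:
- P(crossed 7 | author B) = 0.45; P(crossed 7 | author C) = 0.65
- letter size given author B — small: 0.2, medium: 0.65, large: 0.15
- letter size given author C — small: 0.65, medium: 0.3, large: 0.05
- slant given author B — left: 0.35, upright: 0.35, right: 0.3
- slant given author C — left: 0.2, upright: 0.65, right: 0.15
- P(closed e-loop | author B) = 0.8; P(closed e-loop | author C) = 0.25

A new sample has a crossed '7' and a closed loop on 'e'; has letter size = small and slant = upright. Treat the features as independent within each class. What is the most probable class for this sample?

author C

author B: 0.65 × 0.45 × 0.2 × 0.35 × 0.8 = 0.01638
author C: 0.35 × 0.65 × 0.65 × 0.65 × 0.25 = 0.0240296875
Highest score → author C.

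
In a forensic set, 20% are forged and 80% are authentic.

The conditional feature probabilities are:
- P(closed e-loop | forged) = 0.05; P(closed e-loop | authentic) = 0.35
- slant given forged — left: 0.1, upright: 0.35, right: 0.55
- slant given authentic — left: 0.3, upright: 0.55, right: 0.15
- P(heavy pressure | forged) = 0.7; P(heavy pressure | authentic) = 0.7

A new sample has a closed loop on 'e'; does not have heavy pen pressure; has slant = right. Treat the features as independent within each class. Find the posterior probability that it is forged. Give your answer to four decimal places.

0.1158

forged: 0.2 × 0.05 × 0.55 × (1−0.7) = 0.00165
authentic: 0.8 × 0.35 × 0.15 × (1−0.7) = 0.0126
P(forged | x) = 0.00165 / 0.01425 ≈ 0.1158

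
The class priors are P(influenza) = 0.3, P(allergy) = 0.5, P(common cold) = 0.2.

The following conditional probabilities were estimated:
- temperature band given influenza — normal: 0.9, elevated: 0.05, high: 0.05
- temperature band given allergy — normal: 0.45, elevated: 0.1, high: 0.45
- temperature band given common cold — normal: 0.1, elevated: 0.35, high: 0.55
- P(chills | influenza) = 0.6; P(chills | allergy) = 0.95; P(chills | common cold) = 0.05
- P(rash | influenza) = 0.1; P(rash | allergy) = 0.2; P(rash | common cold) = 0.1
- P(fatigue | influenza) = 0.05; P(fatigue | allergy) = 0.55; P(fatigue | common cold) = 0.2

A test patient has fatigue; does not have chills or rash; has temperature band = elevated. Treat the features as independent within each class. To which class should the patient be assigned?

common cold

influenza: 0.3 × 0.05 × (1−0.6) × (1−0.1) × 0.05 = 0.00027
allergy: 0.5 × 0.1 × (1−0.95) × (1−0.2) × 0.55 = 0.0011
common cold: 0.2 × 0.35 × (1−0.05) × (1−0.1) × 0.2 = 0.01197
Highest score → common cold.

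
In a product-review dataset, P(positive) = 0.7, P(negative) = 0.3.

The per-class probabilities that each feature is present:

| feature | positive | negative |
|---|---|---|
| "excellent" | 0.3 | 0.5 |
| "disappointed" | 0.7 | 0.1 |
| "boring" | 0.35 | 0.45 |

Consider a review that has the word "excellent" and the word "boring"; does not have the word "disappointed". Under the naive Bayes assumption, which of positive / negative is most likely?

positive: 0.7 × 0.3 × (1−0.7) × 0.35 = 0.02205
negative: 0.3 × 0.5 × (1−0.1) × 0.45 = 0.06075
Highest score → negative.

negative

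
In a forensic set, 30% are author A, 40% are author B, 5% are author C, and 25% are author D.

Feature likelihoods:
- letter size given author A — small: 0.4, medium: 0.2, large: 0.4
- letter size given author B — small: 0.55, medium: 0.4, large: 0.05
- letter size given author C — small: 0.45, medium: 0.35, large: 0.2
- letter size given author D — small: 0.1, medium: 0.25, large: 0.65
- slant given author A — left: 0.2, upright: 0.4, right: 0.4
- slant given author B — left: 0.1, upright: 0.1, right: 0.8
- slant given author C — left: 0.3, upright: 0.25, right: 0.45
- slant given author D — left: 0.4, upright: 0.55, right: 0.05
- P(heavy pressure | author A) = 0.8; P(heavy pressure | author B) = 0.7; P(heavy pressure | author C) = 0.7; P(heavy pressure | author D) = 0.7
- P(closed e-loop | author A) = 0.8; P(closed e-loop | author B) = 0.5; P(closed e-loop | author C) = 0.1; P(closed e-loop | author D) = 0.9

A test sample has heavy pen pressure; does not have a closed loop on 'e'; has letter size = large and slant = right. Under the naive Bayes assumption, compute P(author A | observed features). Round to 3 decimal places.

author A: 0.3 × 0.4 × 0.4 × 0.8 × (1−0.8) = 0.00768
author B: 0.4 × 0.05 × 0.8 × 0.7 × (1−0.5) = 0.0056
author C: 0.05 × 0.2 × 0.45 × 0.7 × (1−0.1) = 0.002835
author D: 0.25 × 0.65 × 0.05 × 0.7 × (1−0.9) = 0.00056875
P(author A | x) = 0.00768 / 0.01668375 ≈ 0.460

0.460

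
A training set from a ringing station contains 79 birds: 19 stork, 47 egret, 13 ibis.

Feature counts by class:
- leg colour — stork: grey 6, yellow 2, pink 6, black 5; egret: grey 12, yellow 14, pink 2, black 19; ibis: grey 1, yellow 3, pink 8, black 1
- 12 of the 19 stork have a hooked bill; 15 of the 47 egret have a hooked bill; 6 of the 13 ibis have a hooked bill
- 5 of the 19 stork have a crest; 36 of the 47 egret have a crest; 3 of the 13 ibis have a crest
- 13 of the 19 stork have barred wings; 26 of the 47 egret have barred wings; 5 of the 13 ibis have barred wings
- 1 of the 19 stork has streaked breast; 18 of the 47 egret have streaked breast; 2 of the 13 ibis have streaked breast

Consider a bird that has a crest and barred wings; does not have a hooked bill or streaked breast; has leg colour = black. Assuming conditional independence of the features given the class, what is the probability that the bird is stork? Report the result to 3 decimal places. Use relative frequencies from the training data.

0.084

stork: (19/79) × (5/19) × (7/19) × (5/19) × (13/19) × (18/19) ≈ 0.00397752
egret: (47/79) × (19/47) × (32/47) × (36/47) × (26/47) × (29/47) ≈ 0.0428113
ibis: (13/79) × (1/13) × (7/13) × (3/13) × (5/13) × (11/13) ≈ 0.000511896
P(stork | x) = 0.00397752 / 0.047300716 ≈ 0.084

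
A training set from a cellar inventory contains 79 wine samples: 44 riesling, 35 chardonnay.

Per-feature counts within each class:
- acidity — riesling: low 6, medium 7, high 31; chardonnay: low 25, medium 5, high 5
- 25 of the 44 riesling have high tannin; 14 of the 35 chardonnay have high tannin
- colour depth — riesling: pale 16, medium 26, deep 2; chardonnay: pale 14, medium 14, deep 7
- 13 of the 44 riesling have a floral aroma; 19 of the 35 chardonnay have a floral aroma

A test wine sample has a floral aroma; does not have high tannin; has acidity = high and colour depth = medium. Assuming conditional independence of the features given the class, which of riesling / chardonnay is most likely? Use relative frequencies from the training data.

riesling: (44/79) × (31/44) × (19/44) × (26/44) × (13/44) ≈ 0.0295833
chardonnay: (35/79) × (5/35) × (21/35) × (14/35) × (19/35) ≈ 0.00824593
Highest score → riesling.

riesling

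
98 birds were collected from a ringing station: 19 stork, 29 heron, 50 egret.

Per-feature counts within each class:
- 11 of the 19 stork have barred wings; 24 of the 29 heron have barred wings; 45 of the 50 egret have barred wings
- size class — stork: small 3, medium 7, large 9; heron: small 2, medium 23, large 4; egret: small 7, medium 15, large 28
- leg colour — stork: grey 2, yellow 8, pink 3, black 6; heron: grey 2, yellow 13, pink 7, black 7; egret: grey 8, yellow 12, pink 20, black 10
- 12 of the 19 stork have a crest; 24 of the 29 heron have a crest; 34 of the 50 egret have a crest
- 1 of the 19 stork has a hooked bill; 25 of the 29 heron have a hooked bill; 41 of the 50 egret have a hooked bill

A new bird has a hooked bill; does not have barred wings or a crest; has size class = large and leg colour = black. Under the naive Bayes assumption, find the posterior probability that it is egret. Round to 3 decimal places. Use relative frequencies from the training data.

0.754

stork: (19/98) × (8/19) × (9/19) × (6/19) × (7/19) × (1/19) ≈ 0.000236778
heron: (29/98) × (5/29) × (4/29) × (7/29) × (5/29) × (25/29) ≈ 0.000252476
egret: (50/98) × (5/50) × (28/50) × (10/50) × (16/50) × (41/50) ≈ 0.00149943
P(egret | x) = 0.00149943 / 0.001988684 ≈ 0.754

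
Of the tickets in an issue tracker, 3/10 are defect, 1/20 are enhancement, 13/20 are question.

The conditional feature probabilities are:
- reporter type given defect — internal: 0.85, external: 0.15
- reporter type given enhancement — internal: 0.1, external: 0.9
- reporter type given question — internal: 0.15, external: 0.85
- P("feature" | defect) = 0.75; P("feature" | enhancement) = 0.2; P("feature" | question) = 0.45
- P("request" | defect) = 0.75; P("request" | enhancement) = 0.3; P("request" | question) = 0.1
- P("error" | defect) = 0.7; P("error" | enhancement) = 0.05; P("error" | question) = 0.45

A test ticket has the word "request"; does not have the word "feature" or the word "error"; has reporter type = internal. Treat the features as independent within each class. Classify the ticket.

defect

defect: 0.3 × 0.85 × (1−0.75) × 0.75 × (1−0.7) = 0.01434375
enhancement: 0.05 × 0.1 × (1−0.2) × 0.3 × (1−0.05) = 0.00114
question: 0.65 × 0.15 × (1−0.45) × 0.1 × (1−0.45) = 0.002949375
Highest score → defect.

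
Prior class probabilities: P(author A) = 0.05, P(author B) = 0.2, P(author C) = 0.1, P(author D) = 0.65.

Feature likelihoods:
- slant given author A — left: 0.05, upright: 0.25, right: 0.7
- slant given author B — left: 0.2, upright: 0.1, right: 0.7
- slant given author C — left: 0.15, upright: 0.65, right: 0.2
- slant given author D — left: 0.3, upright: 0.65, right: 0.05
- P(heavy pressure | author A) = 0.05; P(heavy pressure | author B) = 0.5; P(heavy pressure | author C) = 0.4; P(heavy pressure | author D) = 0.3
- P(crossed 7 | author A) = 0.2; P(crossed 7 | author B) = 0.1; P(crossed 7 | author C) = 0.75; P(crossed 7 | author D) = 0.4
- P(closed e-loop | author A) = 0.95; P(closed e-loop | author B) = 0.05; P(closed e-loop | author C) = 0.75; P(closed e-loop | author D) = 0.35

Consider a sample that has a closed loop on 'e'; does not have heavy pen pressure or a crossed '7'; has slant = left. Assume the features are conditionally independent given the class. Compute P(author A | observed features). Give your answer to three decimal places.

0.055

author A: 0.05 × 0.05 × (1−0.05) × (1−0.2) × 0.95 = 0.001805
author B: 0.2 × 0.2 × (1−0.5) × (1−0.1) × 0.05 = 0.0009
author C: 0.1 × 0.15 × (1−0.4) × (1−0.75) × 0.75 = 0.0016875
author D: 0.65 × 0.3 × (1−0.3) × (1−0.4) × 0.35 = 0.028665
P(author A | x) = 0.001805 / 0.0330575 ≈ 0.055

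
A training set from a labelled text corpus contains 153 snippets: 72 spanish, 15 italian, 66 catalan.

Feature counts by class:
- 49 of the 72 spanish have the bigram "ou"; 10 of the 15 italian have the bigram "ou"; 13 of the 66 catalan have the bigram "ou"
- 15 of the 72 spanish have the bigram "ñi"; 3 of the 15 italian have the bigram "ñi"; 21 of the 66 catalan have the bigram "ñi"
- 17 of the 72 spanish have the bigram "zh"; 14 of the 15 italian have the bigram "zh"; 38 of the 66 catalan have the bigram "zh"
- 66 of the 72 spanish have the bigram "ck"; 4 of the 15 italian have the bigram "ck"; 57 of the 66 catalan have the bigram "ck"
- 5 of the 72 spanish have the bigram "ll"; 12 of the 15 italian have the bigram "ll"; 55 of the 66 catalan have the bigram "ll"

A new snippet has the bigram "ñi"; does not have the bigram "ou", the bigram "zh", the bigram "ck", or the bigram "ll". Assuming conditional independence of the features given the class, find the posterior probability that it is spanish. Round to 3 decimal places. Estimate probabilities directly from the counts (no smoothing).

0.622

spanish: (72/153) × (23/72) × (15/72) × (55/72) × (6/72) × (67/72) ≈ 0.00185518
italian: (15/153) × (5/15) × (3/15) × (1/15) × (11/15) × (3/15) ≈ 0.000063907
catalan: (66/153) × (53/66) × (21/66) × (28/66) × (9/66) × (11/66) ≈ 0.00106273
P(spanish | x) = 0.00185518 / 0.002981817 ≈ 0.622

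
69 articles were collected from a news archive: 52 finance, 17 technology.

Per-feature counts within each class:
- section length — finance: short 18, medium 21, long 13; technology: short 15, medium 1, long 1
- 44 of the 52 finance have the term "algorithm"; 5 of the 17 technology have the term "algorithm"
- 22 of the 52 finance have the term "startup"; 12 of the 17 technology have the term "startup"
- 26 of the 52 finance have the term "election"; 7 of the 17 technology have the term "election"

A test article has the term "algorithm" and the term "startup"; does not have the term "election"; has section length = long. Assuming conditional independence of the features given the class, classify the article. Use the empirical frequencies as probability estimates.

finance

finance: (52/69) × (13/52) × (44/52) × (22/52) × (26/52) ≈ 0.0337235
technology: (17/69) × (1/17) × (5/17) × (12/17) × (10/17) ≈ 0.00176993
Highest score → finance.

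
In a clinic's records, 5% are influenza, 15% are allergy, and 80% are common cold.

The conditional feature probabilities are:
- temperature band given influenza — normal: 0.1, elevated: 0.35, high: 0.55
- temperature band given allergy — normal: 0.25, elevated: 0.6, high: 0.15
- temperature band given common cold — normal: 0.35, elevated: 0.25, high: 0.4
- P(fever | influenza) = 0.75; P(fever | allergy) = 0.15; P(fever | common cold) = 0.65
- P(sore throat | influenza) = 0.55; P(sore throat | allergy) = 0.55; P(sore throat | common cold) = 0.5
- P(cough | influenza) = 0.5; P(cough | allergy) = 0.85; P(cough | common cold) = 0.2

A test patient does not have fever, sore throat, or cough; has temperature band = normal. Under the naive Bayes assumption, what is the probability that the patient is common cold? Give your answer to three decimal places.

influenza: 0.05 × 0.1 × (1−0.75) × (1−0.55) × (1−0.5) = 0.00028125
allergy: 0.15 × 0.25 × (1−0.15) × (1−0.55) × (1−0.85) = 0.0021515625
common cold: 0.8 × 0.35 × (1−0.65) × (1−0.5) × (1−0.2) = 0.0392
P(common cold | x) = 0.0392 / 0.0416328125 ≈ 0.942

0.942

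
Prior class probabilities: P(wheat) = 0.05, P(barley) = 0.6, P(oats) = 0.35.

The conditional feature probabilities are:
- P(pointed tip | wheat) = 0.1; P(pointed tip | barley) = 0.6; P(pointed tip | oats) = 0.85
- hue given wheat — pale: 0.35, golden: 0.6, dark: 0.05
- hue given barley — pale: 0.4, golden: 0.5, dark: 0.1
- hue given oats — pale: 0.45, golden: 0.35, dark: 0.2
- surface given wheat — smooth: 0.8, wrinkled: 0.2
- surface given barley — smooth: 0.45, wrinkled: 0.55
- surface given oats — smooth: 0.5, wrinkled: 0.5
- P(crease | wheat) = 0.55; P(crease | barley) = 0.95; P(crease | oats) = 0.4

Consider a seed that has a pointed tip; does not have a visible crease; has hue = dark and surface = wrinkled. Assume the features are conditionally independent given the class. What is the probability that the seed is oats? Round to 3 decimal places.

0.946

wheat: 0.05 × 0.1 × 0.05 × 0.2 × (1−0.55) = 0.0000225
barley: 0.6 × 0.6 × 0.1 × 0.55 × (1−0.95) = 0.00099
oats: 0.35 × 0.85 × 0.2 × 0.5 × (1−0.4) = 0.01785
P(oats | x) = 0.01785 / 0.0188625 ≈ 0.946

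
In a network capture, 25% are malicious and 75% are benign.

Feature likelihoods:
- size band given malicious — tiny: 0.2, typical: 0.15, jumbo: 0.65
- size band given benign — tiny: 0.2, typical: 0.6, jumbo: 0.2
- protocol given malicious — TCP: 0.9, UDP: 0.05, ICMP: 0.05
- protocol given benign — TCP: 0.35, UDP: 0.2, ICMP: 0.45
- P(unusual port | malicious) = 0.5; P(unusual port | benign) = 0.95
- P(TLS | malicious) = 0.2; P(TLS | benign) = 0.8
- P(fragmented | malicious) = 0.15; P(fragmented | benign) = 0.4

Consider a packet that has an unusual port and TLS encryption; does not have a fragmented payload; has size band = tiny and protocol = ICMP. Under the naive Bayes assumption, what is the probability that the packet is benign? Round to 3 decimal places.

malicious: 0.25 × 0.2 × 0.05 × 0.5 × 0.2 × (1−0.15) = 0.0002125
benign: 0.75 × 0.2 × 0.45 × 0.95 × 0.8 × (1−0.4) = 0.03078
P(benign | x) = 0.03078 / 0.0309925 ≈ 0.993

0.993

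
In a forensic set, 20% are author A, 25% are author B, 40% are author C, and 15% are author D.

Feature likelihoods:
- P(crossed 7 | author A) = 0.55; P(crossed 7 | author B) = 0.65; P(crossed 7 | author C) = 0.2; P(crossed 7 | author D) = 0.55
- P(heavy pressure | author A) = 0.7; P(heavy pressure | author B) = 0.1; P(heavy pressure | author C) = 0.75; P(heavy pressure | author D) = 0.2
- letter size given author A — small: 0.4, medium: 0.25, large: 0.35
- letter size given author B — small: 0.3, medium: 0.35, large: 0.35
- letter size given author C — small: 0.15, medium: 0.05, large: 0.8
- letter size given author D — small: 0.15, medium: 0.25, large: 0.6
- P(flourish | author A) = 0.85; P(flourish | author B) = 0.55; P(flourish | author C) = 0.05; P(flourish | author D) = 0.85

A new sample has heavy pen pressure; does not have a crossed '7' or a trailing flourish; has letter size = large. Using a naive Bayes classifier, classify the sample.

author A: 0.2 × (1−0.55) × 0.7 × 0.35 × (1−0.85) = 0.0033075
author B: 0.25 × (1−0.65) × 0.1 × 0.35 × (1−0.55) = 0.001378125
author C: 0.4 × (1−0.2) × 0.75 × 0.8 × (1−0.05) = 0.1824
author D: 0.15 × (1−0.55) × 0.2 × 0.6 × (1−0.85) = 0.001215
Highest score → author C.

author C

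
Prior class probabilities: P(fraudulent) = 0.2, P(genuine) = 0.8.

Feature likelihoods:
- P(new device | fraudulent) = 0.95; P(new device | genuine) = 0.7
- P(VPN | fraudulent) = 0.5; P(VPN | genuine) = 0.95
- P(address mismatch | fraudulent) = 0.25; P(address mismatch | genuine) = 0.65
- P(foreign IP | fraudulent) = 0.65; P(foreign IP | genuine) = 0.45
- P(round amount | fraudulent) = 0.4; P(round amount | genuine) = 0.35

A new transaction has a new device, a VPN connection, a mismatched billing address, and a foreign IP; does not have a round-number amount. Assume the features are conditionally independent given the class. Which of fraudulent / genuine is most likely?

genuine

fraudulent: 0.2 × 0.95 × 0.5 × 0.25 × 0.65 × (1−0.4) = 0.0092625
genuine: 0.8 × 0.7 × 0.95 × 0.65 × 0.45 × (1−0.35) = 0.1011465
Highest score → genuine.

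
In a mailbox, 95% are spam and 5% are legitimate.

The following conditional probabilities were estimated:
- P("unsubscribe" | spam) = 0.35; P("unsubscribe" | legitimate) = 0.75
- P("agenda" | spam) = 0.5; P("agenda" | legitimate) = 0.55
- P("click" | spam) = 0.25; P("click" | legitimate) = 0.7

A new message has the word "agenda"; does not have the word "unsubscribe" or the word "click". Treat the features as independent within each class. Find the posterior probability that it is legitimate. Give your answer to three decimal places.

spam: 0.95 × (1−0.35) × 0.5 × (1−0.25) = 0.2315625
legitimate: 0.05 × (1−0.75) × 0.55 × (1−0.7) = 0.0020625
P(legitimate | x) = 0.0020625 / 0.233625 ≈ 0.009

0.009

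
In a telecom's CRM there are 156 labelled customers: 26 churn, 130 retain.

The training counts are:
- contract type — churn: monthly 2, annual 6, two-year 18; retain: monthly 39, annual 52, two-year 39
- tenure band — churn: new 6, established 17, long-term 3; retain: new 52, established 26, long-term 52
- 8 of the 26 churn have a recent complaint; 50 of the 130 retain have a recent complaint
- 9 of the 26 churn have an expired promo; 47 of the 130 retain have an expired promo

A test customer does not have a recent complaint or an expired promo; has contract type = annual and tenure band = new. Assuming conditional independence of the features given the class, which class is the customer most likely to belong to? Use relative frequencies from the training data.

churn: (26/156) × (6/26) × (6/26) × (18/26) × (17/26) ≈ 0.00401772
retain: (130/156) × (52/130) × (52/130) × (80/130) × (83/130) ≈ 0.0523866
Highest score → retain.

retain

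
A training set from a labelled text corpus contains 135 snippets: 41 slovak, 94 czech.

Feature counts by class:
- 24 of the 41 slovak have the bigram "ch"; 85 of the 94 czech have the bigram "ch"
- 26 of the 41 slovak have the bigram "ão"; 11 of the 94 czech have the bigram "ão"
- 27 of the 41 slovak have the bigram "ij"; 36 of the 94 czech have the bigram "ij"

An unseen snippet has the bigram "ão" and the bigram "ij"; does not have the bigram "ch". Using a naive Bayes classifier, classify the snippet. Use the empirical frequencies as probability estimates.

slovak

slovak: (41/135) × (17/41) × (26/41) × (27/41) ≈ 0.0525877
czech: (94/135) × (9/94) × (11/94) × (36/94) ≈ 0.00298778
Highest score → slovak.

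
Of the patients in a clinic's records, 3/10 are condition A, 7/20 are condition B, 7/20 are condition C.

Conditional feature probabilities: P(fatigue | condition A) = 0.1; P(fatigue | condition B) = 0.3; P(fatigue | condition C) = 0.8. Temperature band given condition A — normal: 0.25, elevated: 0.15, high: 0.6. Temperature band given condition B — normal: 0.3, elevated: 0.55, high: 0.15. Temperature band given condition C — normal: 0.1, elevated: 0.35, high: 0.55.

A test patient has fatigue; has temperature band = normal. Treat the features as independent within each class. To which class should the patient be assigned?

condition B

condition A: 0.3 × 0.1 × 0.25 = 0.0075
condition B: 0.35 × 0.3 × 0.3 = 0.0315
condition C: 0.35 × 0.8 × 0.1 = 0.028
Highest score → condition B.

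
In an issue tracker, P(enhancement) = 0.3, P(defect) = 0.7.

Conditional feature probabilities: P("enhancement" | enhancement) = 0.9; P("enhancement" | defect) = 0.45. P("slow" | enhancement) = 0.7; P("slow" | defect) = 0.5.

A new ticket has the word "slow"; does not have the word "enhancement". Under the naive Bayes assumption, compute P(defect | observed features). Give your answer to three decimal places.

0.902

enhancement: 0.3 × (1−0.9) × 0.7 = 0.021
defect: 0.7 × (1−0.45) × 0.5 = 0.1925
P(defect | x) = 0.1925 / 0.2135 ≈ 0.902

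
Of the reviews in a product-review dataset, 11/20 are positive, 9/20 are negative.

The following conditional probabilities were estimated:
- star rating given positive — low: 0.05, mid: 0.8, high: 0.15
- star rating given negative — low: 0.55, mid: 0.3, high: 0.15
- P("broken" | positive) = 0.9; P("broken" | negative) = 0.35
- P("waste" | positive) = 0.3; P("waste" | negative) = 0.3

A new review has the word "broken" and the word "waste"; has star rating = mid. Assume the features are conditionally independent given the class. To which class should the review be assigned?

positive: 0.55 × 0.8 × 0.9 × 0.3 = 0.1188
negative: 0.45 × 0.3 × 0.35 × 0.3 = 0.014175
Highest score → positive.

positive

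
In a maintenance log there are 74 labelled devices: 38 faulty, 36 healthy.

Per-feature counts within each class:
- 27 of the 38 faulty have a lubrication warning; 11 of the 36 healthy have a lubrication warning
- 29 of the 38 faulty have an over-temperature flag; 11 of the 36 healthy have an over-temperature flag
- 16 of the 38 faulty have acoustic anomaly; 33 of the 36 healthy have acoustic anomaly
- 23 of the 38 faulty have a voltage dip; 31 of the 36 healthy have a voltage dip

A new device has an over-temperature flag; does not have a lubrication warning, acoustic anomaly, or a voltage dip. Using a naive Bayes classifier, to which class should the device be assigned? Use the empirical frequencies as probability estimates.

faulty

faulty: (38/74) × (11/38) × (29/38) × (22/38) × (15/38) ≈ 0.0259252
healthy: (36/74) × (25/36) × (11/36) × (3/36) × (5/36) ≈ 0.00119477
Highest score → faulty.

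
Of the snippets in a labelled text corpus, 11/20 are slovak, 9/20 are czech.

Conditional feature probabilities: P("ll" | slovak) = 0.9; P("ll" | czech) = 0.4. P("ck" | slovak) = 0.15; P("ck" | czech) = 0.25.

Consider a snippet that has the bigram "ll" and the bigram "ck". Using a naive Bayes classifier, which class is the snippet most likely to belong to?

slovak

slovak: 0.55 × 0.9 × 0.15 = 0.07425
czech: 0.45 × 0.4 × 0.25 = 0.045
Highest score → slovak.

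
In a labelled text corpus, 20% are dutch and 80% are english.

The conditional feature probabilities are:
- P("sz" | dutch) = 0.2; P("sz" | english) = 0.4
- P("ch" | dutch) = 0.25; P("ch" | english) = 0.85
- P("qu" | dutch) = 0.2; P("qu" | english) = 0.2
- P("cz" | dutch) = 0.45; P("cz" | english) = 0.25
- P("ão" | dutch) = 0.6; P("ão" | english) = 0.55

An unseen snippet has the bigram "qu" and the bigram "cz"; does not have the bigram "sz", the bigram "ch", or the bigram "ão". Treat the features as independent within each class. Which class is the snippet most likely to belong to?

dutch

dutch: 0.2 × (1−0.2) × (1−0.25) × 0.2 × 0.45 × (1−0.6) = 0.00432
english: 0.8 × (1−0.4) × (1−0.85) × 0.2 × 0.25 × (1−0.55) = 0.00162
Highest score → dutch.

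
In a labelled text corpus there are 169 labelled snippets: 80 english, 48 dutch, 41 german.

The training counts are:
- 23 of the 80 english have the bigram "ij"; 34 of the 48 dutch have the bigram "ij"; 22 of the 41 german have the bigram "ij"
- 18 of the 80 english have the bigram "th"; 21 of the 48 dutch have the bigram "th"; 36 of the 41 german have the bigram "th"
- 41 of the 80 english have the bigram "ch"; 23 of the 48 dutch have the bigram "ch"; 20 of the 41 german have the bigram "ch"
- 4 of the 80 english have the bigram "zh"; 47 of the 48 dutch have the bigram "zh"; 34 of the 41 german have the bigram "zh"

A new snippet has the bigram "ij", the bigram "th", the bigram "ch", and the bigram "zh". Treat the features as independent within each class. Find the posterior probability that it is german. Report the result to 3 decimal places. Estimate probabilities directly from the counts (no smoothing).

english: (80/169) × (23/80) × (18/80) × (41/80) × (4/80) ≈ 0.000784671
dutch: (48/169) × (34/48) × (21/48) × (23/48) × (47/48) ≈ 0.0412965
german: (41/169) × (22/41) × (36/41) × (20/41) × (34/41) ≈ 0.0462377
P(german | x) = 0.0462377 / 0.088318871 ≈ 0.524

0.524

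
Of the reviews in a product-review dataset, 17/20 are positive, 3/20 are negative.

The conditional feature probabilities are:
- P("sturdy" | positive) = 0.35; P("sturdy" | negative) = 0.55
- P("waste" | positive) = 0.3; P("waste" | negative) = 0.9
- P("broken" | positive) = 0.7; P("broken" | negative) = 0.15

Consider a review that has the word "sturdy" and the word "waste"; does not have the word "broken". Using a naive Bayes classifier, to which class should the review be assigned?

positive: 0.85 × 0.35 × 0.3 × (1−0.7) = 0.026775
negative: 0.15 × 0.55 × 0.9 × (1−0.15) = 0.0631125
Highest score → negative.

negative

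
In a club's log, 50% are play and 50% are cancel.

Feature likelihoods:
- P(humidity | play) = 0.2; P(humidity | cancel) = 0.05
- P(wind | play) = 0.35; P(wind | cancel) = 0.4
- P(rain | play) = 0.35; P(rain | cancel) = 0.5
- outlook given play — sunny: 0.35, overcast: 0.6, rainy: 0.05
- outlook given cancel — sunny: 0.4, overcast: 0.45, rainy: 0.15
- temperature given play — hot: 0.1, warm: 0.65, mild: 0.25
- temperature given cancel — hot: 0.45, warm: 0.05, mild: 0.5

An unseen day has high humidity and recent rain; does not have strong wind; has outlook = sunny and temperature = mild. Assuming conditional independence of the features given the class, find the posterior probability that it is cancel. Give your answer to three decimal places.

play: 0.5 × 0.2 × (1−0.35) × 0.35 × 0.35 × 0.25 = 0.001990625
cancel: 0.5 × 0.05 × (1−0.4) × 0.5 × 0.4 × 0.5 = 0.0015
P(cancel | x) = 0.0015 / 0.003490625 ≈ 0.430

0.430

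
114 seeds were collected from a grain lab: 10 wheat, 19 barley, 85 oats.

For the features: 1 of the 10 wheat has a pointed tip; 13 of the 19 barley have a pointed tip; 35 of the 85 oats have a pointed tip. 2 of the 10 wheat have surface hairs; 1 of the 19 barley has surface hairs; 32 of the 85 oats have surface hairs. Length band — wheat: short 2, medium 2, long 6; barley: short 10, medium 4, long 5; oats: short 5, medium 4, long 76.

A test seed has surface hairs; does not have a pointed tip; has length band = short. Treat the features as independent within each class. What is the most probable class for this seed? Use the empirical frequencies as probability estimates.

oats

wheat: (10/114) × (9/10) × (2/10) × (2/10) ≈ 0.00315789
barley: (19/114) × (6/19) × (1/19) × (10/19) ≈ 0.00145794
oats: (85/114) × (50/85) × (32/85) × (5/85) ≈ 0.00971286
Highest score → oats.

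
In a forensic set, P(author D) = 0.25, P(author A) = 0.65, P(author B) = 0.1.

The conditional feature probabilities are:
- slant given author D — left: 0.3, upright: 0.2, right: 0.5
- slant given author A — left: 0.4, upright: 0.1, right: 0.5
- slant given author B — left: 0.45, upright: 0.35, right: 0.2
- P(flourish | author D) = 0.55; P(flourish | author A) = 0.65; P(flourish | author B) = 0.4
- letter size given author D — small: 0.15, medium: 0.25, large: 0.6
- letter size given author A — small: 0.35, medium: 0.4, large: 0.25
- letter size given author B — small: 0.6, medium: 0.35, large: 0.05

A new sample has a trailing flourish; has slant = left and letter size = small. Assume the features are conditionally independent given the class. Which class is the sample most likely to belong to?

author D: 0.25 × 0.3 × 0.55 × 0.15 = 0.0061875
author A: 0.65 × 0.4 × 0.65 × 0.35 = 0.05915
author B: 0.1 × 0.45 × 0.4 × 0.6 = 0.0108
Highest score → author A.

author A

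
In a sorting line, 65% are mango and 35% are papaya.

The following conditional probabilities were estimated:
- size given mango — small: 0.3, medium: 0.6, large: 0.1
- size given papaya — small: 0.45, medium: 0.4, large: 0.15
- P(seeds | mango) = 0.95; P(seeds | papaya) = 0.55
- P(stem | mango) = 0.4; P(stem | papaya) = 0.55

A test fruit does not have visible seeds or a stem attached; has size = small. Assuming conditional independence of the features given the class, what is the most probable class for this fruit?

mango: 0.65 × 0.3 × (1−0.95) × (1−0.4) = 0.00585
papaya: 0.35 × 0.45 × (1−0.55) × (1−0.55) = 0.03189375
Highest score → papaya.

papaya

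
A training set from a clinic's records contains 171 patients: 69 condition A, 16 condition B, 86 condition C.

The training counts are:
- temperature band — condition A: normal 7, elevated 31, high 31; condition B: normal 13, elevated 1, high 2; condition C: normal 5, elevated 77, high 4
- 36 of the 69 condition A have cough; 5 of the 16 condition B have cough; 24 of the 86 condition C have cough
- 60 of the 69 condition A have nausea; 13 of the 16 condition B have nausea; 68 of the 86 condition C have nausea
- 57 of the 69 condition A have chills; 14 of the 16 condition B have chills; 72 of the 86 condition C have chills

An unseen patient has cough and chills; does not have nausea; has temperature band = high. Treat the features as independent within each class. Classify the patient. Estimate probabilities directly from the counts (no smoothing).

condition A

condition A: (69/171) × (31/69) × (36/69) × (9/69) × (57/69) ≈ 0.0101915
condition B: (16/171) × (2/16) × (5/16) × (3/16) × (14/16) ≈ 0.000599644
condition C: (86/171) × (4/86) × (24/86) × (18/86) × (72/86) ≈ 0.00114389
Highest score → condition A.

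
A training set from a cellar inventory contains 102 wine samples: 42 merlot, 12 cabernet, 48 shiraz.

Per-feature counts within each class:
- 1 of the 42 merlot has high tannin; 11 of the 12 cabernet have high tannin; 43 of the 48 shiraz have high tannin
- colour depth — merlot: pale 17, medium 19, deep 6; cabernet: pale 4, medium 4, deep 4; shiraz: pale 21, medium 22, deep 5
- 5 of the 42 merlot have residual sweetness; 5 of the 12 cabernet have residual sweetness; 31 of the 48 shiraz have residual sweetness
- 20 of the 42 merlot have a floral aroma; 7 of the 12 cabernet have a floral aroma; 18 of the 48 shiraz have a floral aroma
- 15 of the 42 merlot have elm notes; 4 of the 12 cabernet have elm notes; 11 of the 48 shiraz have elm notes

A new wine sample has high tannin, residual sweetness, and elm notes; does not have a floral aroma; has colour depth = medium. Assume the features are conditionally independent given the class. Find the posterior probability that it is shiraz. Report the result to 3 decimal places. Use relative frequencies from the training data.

0.891

merlot: (42/102) × (1/42) × (19/42) × (5/42) × (22/42) × (15/42) ≈ 0.0000987734
cabernet: (12/102) × (11/12) × (4/12) × (5/12) × (5/12) × (4/12) ≈ 0.00208031
shiraz: (48/102) × (43/48) × (22/48) × (31/48) × (30/48) × (11/48) ≈ 0.0178732
P(shiraz | x) = 0.0178732 / 0.0200522834 ≈ 0.891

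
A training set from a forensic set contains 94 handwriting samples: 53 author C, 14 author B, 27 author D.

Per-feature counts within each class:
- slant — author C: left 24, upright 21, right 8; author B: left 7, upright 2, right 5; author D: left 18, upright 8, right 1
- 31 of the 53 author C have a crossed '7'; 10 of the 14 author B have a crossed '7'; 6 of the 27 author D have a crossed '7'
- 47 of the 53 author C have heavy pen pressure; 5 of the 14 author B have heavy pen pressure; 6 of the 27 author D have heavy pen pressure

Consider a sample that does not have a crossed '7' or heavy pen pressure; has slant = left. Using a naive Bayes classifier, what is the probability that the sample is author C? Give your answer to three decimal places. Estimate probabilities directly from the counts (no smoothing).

author C: (53/94) × (24/53) × (22/53) × (6/53) ≈ 0.0119979
author B: (14/94) × (7/14) × (4/14) × (9/14) ≈ 0.0136778
author D: (27/94) × (18/27) × (21/27) × (21/27) ≈ 0.115839
P(author C | x) = 0.0119979 / 0.1415147 ≈ 0.085

0.085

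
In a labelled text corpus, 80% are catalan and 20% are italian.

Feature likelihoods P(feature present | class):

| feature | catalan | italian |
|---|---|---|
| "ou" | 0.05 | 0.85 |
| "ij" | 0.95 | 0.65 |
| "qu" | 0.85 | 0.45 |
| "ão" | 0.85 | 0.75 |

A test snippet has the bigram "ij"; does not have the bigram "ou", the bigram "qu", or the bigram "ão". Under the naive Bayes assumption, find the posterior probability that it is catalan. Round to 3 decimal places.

catalan: 0.8 × (1−0.05) × 0.95 × (1−0.85) × (1−0.85) = 0.016245
italian: 0.2 × (1−0.85) × 0.65 × (1−0.45) × (1−0.75) = 0.00268125
P(catalan | x) = 0.016245 / 0.01892625 ≈ 0.858

0.858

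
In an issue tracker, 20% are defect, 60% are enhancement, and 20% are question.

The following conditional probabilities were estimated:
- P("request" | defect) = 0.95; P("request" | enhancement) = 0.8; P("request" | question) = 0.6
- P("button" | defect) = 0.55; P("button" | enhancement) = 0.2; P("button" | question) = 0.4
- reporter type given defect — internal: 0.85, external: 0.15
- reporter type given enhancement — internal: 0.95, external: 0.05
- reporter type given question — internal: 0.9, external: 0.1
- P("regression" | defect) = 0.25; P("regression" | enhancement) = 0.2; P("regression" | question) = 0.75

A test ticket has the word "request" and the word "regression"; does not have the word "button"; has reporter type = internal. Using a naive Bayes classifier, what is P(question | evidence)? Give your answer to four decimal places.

defect: 0.2 × 0.95 × (1−0.55) × 0.85 × 0.25 = 0.01816875
enhancement: 0.6 × 0.8 × (1−0.2) × 0.95 × 0.2 = 0.07296
question: 0.2 × 0.6 × (1−0.4) × 0.9 × 0.75 = 0.0486
P(question | x) = 0.0486 / 0.13972875 ≈ 0.3478

0.3478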